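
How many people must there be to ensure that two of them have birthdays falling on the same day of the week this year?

There are 7 days of the week acting as pigeonholes.
With 7 people we could place one in each, avoiding any repeat.
One more forces some class to hold 2, so 7 + 1 = 8.

8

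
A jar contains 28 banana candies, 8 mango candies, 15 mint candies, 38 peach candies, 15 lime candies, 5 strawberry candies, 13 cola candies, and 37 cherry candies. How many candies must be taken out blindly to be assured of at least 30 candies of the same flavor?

143

In the worst case we take at most 29 of each flavor, but all 28 banana, all 8 mango, all 15 mint, all 15 lime, all 5 strawberry, and all 13 cola (fewer than 29), giving 28 + 8 + 15 + 29 + 15 + 5 + 13 + 29 = 142.
One more candy then forces some flavor to 30, so 142 + 1 = 143.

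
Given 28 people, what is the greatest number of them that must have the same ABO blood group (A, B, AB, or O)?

The 28 people fall into 4 ABO blood groups.
If each of the 4 ABO blood groups held at most 6, the total would be at most 4 × 6 = 24 < 28, a contradiction.
So at least one holds ⌈28/4⌉ = 7.

7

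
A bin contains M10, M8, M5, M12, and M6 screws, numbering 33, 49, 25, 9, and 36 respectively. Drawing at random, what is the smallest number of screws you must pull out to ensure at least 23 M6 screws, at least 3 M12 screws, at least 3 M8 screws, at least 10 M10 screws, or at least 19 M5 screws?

54

The worst case stops just short of every target: 9 M10, 2 M8, 18 M5, 2 M12, 22 M6 — 9 + 2 + 18 + 2 + 22 = 53 screws.
One more screw must push some size to its target, so 53 + 1 = 54.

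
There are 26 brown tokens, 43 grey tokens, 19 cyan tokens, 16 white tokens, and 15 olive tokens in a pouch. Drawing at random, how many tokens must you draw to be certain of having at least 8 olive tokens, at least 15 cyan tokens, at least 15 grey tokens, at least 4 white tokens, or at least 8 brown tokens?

The worst case stops just short of every target: 7 brown, 14 grey, 14 cyan, 3 white, 7 olive — 7 + 14 + 14 + 3 + 7 = 45 tokens.
One more token must push some color to its target, so 45 + 1 = 46.

46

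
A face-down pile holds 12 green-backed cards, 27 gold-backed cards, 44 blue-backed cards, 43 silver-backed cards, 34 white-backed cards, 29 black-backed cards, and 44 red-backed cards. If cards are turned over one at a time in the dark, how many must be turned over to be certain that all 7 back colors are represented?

The hardest back color to obtain is green-backed: we could draw every other card first — 233 − 12 = 221 cards — without a single green-backed one.
The next draw must be green-backed, so 221 + 1 = 222.

222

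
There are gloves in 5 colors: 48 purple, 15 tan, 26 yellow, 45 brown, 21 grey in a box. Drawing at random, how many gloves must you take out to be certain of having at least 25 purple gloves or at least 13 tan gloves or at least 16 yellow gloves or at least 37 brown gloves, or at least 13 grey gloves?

100

Each of the 5 colors has its own threshold; avoid all of them simultaneously.
The worst case stops just short of every target: 24 purple, 12 tan, 15 yellow, 36 brown, 12 grey — 24 + 12 + 15 + 36 + 12 = 99 gloves.
One more glove must push some color to its target, so 99 + 1 = 100.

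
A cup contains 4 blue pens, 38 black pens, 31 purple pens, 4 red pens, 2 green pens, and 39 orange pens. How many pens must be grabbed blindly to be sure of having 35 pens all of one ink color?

In the worst case we take at most 34 of each ink color, but all 4 blue, all 31 purple, all 4 red, and all 2 green (fewer than 34), giving 4 + 34 + 31 + 4 + 2 + 34 = 109.
One more pen then forces some ink color to 35, so 109 + 1 = 110.

110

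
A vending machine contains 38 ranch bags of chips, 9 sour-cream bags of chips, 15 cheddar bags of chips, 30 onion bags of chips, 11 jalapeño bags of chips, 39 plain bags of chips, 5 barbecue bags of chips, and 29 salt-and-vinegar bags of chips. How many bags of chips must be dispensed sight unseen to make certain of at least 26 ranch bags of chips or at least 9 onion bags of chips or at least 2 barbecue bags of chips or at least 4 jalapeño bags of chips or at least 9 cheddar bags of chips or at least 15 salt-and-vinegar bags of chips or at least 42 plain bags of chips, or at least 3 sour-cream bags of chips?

The worst case stops just short of every target: 25 ranch, 2 sour-cream, 8 cheddar, 8 onion, 3 jalapeño, all 39 plain, 1 barbecue, 14 salt-and-vinegar — 25 + 2 + 8 + 8 + 3 + 39 + 1 + 14 = 100 bags of chips.
One more bag of chips must push some flavor to its target, so 100 + 1 = 101.

101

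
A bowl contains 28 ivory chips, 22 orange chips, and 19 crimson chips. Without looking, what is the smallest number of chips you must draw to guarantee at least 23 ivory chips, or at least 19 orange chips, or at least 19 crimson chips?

59

The worst case stops just short of every target: 22 ivory, 18 orange, 18 crimson — 22 + 18 + 18 = 58 chips.
One more chip must push some color to its target, so 58 + 1 = 59.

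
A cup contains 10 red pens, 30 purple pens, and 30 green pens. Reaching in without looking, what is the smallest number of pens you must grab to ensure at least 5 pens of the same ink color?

The worst case takes 4 pens of each ink color without reaching 5 of any: 3 × 4 = 12.
The next pen must bring some ink color to 5, so 12 + 1 = 13.

13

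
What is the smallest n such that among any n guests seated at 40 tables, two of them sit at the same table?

There are 40 tables acting as pigeonholes.
With 40 guests we could place one in each, avoiding any repeat.
One more forces some class to hold 2, so 40 + 1 = 41.

41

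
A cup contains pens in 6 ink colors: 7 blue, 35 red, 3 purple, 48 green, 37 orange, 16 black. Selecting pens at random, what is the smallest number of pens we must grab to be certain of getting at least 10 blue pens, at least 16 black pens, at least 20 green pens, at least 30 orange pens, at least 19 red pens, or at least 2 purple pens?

90

The worst case stops just short of every target: all 7 blue, 18 red, 1 purple, 19 green, 29 orange, 15 black — 7 + 18 + 1 + 19 + 29 + 15 = 89 pens.
One more pen must push some ink color to its target, so 89 + 1 = 90.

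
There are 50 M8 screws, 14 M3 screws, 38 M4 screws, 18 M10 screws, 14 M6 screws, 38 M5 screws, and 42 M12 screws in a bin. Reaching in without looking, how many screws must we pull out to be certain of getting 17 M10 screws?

213

To avoid M10 screws as long as possible, exhaust the other 6 sizes first.
The worst case draws every non-M10 screw first: 50 + 14 + 38 + 14 + 38 + 42 = 196.
The next 17 draws are then forced to be M10, giving 196 + 17 = 213.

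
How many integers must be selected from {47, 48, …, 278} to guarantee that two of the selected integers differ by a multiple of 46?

47

Use the pigeonhole principle on residue classes: group the integers by remainder mod 46; there are 46 residue classes, each nonempty in this range.
Choosing one from each class (46 integers) avoids any shared remainder.
One more choice must repeat a class, so two differ by a multiple of 46. Hence 46 + 1 = 47.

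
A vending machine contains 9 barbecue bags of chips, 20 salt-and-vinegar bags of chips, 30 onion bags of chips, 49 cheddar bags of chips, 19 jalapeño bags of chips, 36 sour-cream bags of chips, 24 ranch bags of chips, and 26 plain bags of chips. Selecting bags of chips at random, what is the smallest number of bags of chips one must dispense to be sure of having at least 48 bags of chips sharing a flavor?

212

Treat the 8 flavors as pigeonholes.
In the worst case we take at most 47 of each flavor, but all 9 barbecue, all 20 salt-and-vinegar, all 30 onion, all 19 jalapeño, all 36 sour-cream, all 24 ranch, and all 26 plain (fewer than 47), giving 9 + 20 + 30 + 47 + 19 + 36 + 24 + 26 = 211.
One more bag of chips then forces some flavor to 48, so 211 + 1 = 212.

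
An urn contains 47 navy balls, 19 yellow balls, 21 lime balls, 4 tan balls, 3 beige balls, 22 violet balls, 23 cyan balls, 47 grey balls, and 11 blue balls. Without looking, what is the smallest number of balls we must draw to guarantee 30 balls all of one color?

162

In the worst case we take at most 29 of each color, but all 19 yellow, all 21 lime, all 4 tan, all 3 beige, all 22 violet, all 23 cyan, and all 11 blue (fewer than 29), giving 29 + 19 + 21 + 4 + 3 + 22 + 23 + 29 + 11 = 161.
One more ball then forces some color to 30, so 161 + 1 = 162.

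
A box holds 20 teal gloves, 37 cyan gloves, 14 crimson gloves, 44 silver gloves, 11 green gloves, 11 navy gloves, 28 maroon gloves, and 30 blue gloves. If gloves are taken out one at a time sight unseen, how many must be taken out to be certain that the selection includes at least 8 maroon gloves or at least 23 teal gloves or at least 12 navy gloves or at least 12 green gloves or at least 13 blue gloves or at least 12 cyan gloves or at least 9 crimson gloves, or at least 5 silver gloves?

The worst case stops just short of every target: all 20 teal, 11 cyan, 8 crimson, 4 silver, 11 green, 11 navy, 7 maroon, 12 blue — 20 + 11 + 8 + 4 + 11 + 11 + 7 + 12 = 84 gloves.
One more glove must push some color to its target, so 84 + 1 = 85.

85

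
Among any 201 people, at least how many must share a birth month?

17

The 201 people fall into 12 months of the year.
If each of the 12 months of the year held at most 16, the total would be at most 12 × 16 = 192 < 201, a contradiction.
So at least one holds ⌈201/12⌉ = 17.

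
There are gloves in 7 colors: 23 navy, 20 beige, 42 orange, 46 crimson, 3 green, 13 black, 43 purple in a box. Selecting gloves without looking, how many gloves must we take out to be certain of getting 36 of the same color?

Treat the 7 colors as pigeonholes.
In the worst case we take at most 35 of each color, but all 23 navy, all 20 beige, all 3 green, and all 13 black (fewer than 35), giving 23 + 20 + 35 + 35 + 3 + 13 + 35 = 164.
One more glove then forces some color to 36, so 164 + 1 = 165.

165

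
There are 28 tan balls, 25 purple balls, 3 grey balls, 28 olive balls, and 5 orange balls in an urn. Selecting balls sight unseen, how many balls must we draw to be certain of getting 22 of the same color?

72

In the worst case we take at most 21 of each color, but all 3 grey and all 5 orange (fewer than 21), giving 21 + 21 + 3 + 21 + 5 = 71.
One more ball then forces some color to 22, so 71 + 1 = 72.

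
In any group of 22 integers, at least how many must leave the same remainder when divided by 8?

If each of the 8 residue classes modulo 8 held at most 2, the total would be at most 8 × 2 = 16 < 22, a contradiction.
So at least one holds ⌈22/8⌉ = 3.

3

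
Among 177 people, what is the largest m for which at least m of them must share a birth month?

15

The 177 people fall into 12 months of the year.
If each of the 12 months of the year held at most 14, the total would be at most 12 × 14 = 168 < 177, a contradiction.
So at least one holds ⌈177/12⌉ = 15.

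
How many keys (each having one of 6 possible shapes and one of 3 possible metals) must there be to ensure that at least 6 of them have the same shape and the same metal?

There are 6 × 3 = 18 (shape, metal) combinations acting as pigeonholes.
With 18 × 5 = 90 keys we could place exactly 5 in each, with no (shape, metal) pair reaching 6.
One more forces some (shape, metal) pair to hold 6, so 90 + 1 = 91.

91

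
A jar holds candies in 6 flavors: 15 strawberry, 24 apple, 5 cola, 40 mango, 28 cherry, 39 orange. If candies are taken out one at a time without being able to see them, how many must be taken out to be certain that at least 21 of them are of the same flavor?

Treat the 6 flavors as pigeonholes.
In the worst case we take at most 20 of each flavor, but all 15 strawberry and all 5 cola (fewer than 20), giving 15 + 20 + 5 + 20 + 20 + 20 = 100.
One more candy then forces some flavor to 21, so 100 + 1 = 101.

101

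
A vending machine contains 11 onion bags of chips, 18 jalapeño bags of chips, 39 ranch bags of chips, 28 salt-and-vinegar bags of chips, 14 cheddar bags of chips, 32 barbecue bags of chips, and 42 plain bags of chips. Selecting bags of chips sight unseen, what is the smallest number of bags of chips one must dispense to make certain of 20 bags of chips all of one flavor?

In the worst case we take at most 19 of each flavor, but all 11 onion, all 18 jalapeño, and all 14 cheddar (fewer than 19), giving 11 + 18 + 19 + 19 + 14 + 19 + 19 = 119.
One more bag of chips then forces some flavor to 20, so 119 + 1 = 120.

120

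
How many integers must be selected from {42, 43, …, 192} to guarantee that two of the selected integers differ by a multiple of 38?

39

Use the pigeonhole principle on residue classes: group the integers by remainder mod 38; there are 38 residue classes, each nonempty in this range.
Choosing one from each class (38 integers) avoids any shared remainder.
One more choice must repeat a class, so two differ by a multiple of 38. Hence 38 + 1 = 39.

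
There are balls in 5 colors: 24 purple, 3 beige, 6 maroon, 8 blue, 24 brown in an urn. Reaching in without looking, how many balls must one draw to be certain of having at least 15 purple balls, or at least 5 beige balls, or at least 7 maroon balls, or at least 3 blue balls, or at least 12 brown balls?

Each of the 5 colors has its own threshold; avoid all of them simultaneously.
The worst case stops just short of every target: 14 purple, all 3 beige, 6 maroon, 2 blue, 11 brown — 14 + 3 + 6 + 2 + 11 = 36 balls.
One more ball must push some color to its target, so 36 + 1 = 37.

37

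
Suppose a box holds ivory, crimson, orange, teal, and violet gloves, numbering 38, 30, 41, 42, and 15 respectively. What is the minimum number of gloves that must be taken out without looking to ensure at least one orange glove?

The worst case draws every non-orange glove first: 38 + 30 + 42 + 15 = 125.
The next draw is then forced to be orange, giving 125 + 1 = 126.

126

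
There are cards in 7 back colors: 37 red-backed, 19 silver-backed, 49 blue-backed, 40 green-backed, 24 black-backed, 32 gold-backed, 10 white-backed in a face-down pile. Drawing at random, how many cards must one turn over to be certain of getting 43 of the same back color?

In the worst case we take at most 42 of each back color, but all 37 red-backed, all 19 silver-backed, all 40 green-backed, all 24 black-backed, all 32 gold-backed, and all 10 white-backed (fewer than 42), giving 37 + 19 + 42 + 40 + 24 + 32 + 10 = 204.
One more card then forces some back color to 43, so 204 + 1 = 205.

205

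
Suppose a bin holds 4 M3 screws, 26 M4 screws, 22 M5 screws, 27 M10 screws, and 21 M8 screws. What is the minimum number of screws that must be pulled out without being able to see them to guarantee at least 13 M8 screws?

92

The worst case draws every non-M8 screw first: 4 + 26 + 22 + 27 = 79.
The next 13 draws are then forced to be M8, giving 79 + 13 = 92.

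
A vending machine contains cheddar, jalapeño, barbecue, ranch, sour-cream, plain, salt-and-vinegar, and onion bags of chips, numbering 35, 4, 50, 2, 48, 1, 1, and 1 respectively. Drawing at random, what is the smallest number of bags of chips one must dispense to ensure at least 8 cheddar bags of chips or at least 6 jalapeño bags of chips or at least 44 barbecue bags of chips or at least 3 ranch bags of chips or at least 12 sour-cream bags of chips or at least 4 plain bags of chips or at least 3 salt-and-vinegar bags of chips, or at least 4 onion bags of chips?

71

Each of the 8 flavors has its own threshold; avoid all of them simultaneously.
The worst case stops just short of every target: 7 cheddar, all 4 jalapeño, 43 barbecue, 2 ranch, 11 sour-cream, all 1 plain, all 1 salt-and-vinegar, all 1 onion — 7 + 4 + 43 + 2 + 11 + 1 + 1 + 1 = 70 bags of chips.
One more bag of chips must push some flavor to its target, so 70 + 1 = 71.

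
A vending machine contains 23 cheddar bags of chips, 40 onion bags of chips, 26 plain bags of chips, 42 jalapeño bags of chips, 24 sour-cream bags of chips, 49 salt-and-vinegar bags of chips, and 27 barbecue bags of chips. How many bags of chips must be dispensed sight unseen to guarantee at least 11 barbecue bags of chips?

215

To avoid barbecue bags of chips as long as possible, exhaust the other 6 flavors first.
The worst case draws every non-barbecue bag of chips first: 23 + 40 + 26 + 42 + 24 + 49 = 204.
The next 11 draws are then forced to be barbecue, giving 204 + 11 = 215.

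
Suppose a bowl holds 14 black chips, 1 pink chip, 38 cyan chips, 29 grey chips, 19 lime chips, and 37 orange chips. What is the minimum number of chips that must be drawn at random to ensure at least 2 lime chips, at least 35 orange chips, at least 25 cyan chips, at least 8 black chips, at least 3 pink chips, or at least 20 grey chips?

87

The worst case stops just short of every target: 7 black, all 1 pink, 24 cyan, 19 grey, 1 lime, 34 orange — 7 + 1 + 24 + 19 + 1 + 34 = 86 chips.
One more chip must push some color to its target, so 86 + 1 = 87.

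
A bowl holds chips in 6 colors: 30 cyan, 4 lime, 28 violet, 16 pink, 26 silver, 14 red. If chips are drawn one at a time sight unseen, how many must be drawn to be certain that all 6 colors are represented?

115

The hardest color to obtain is lime: we could draw every other chip first — 118 − 4 = 114 chips — without a single lime one.
The next draw must be lime, so 114 + 1 = 115.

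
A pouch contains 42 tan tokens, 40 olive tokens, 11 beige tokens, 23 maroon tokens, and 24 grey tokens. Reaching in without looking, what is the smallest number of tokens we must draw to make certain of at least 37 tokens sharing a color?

In the worst case we take at most 36 of each color, but all 11 beige, all 23 maroon, and all 24 grey (fewer than 36), giving 36 + 36 + 11 + 23 + 24 = 130.
One more token then forces some color to 37, so 130 + 1 = 131.

131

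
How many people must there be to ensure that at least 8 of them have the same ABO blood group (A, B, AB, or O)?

29

There are 4 ABO blood groups acting as pigeonholes.
With 4 × 7 = 28 people we could place exactly 7 in each, with no class reaching 8.
One more forces some class to hold 8, so 28 + 1 = 29.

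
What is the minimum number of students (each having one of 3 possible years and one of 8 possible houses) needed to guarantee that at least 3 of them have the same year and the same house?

49

There are 3 × 8 = 24 (year, house) combinations acting as pigeonholes.
With 24 × 2 = 48 students we could place exactly 2 in each, with no (year, house) pair reaching 3.
One more forces some (year, house) pair to hold 3, so 48 + 1 = 49.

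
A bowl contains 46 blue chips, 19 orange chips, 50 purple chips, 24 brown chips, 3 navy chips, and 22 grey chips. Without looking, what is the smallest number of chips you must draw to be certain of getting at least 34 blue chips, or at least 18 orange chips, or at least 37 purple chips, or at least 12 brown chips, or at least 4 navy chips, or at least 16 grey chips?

The worst case stops just short of every target: 33 blue, 17 orange, 36 purple, 11 brown, 3 navy, 15 grey — 33 + 17 + 36 + 11 + 3 + 15 = 115 chips.
One more chip must push some color to its target, so 115 + 1 = 116.

116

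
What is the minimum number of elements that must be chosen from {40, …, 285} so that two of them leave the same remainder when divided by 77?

Group the integers by remainder mod 77; there are 77 residue classes, each nonempty in this range.
Choosing one from each class (77 integers) avoids any shared remainder.
One more choice must repeat a class, so two differ by a multiple of 77. Hence 77 + 1 = 78.

78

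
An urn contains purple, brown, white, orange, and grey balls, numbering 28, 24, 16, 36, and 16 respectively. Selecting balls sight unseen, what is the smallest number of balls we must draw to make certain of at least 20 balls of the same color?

90

In the worst case we take at most 19 of each color, but all 16 white and all 16 grey (fewer than 19), giving 19 + 19 + 16 + 19 + 16 = 89.
One more ball then forces some color to 20, so 89 + 1 = 90.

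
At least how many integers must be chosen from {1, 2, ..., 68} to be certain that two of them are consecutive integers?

Partition {1, …, 68} into 34 pairs: {1,2}, {3,4}, …, {67,68}.
Choosing 34 integers — say the 34 even numbers 2, 4, …, 68 — takes one from each pair and avoids the property.
Choosing 35 forces two into the same pair by pigeonhole, and those are consecutive. So 35.

35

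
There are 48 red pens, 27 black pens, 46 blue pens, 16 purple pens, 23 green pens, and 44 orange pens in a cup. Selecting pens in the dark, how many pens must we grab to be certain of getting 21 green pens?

202

The worst case draws every non-green pen first: 48 + 27 + 46 + 16 + 44 = 181.
The next 21 draws are then forced to be green, giving 181 + 21 = 202.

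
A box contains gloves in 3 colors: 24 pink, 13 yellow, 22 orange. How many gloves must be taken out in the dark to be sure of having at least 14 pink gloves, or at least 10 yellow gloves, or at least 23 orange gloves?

The worst case stops just short of every target: 13 pink, 9 yellow, 22 orange — 13 + 9 + 22 = 44 gloves.
One more glove must push some color to its target, so 44 + 1 = 45.

45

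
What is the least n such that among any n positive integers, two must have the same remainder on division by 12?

13

Two integers differ by a multiple of 12 exactly when they share a remainder mod 12.
There are 12 residue classes mod 12, so 12 integers can all lie in distinct classes.
One more integer must repeat a residue, giving a difference divisible by 12. So n = 12 + 1 = 13.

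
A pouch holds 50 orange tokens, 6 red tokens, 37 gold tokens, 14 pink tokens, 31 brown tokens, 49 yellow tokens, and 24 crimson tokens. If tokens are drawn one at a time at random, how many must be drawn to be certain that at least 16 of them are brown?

196

To avoid brown tokens as long as possible, exhaust the other 6 colors first.
The worst case draws every non-brown token first: 50 + 6 + 37 + 14 + 49 + 24 = 180.
The next 16 draws are then forced to be brown, giving 180 + 16 = 196.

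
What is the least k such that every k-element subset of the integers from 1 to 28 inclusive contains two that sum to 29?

Partition {1, …, 28} into 14 pairs: {1,28}, {2,27}, …, {14,15}.
Choosing 14 integers — say the integers 1 through 14 — takes one from each pair and avoids the property.
Choosing 15 forces two into the same pair by pigeonhole, and those sum to 29. So 15.

15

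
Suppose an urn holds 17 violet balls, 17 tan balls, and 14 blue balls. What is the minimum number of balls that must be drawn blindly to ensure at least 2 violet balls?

The worst case draws every non-violet ball first: 17 + 14 = 31.
The next 2 draws are then forced to be violet, giving 31 + 2 = 33.

33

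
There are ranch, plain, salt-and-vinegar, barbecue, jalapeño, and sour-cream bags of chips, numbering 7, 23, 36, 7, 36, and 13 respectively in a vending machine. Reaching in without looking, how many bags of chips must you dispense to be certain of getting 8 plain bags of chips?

The worst case draws every non-plain bag of chips first: 7 + 36 + 7 + 36 + 13 = 99.
The next 8 draws are then forced to be plain, giving 99 + 8 = 107.

107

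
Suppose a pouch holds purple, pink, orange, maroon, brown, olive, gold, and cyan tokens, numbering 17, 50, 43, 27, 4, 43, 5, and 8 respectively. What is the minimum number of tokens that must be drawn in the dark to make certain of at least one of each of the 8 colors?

The hardest color to obtain is brown: we could draw every other token first — 197 − 4 = 193 tokens — without a single brown one.
The next draw must be brown, so 193 + 1 = 194.

194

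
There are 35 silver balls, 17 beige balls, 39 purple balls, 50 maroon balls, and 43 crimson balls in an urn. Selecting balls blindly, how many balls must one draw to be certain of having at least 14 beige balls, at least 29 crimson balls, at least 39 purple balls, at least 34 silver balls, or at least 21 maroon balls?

Each of the 5 colors has its own threshold; avoid all of them simultaneously.
The worst case stops just short of every target: 33 silver, 13 beige, 38 purple, 20 maroon, 28 crimson — 33 + 13 + 38 + 20 + 28 = 132 balls.
One more ball must push some color to its target, so 132 + 1 = 133.

133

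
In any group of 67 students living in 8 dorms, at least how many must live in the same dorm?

If each of the 8 dorms held at most 8, the total would be at most 8 × 8 = 64 < 67, a contradiction.
So at least one holds ⌈67/8⌉ = 9.

9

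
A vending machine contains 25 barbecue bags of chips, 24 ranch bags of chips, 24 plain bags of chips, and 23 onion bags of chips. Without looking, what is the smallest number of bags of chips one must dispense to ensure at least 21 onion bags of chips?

94

The worst case draws every non-onion bag of chips first: 25 + 24 + 24 = 73.
The next 21 draws are then forced to be onion, giving 73 + 21 = 94.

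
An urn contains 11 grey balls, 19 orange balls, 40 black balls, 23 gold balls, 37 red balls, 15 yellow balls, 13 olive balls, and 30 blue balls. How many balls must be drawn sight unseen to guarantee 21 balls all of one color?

In the worst case we take at most 20 of each color, but all 11 grey, all 19 orange, all 15 yellow, and all 13 olive (fewer than 20), giving 11 + 19 + 20 + 20 + 20 + 15 + 13 + 20 = 138.
One more ball then forces some color to 21, so 138 + 1 = 139.

139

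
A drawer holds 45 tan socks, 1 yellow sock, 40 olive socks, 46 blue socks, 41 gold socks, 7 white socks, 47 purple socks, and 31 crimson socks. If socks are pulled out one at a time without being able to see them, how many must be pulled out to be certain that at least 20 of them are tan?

233

The worst case draws every non-tan sock first: 1 + 40 + 46 + 41 + 7 + 47 + 31 = 213.
The next 20 draws are then forced to be tan, giving 213 + 20 = 233.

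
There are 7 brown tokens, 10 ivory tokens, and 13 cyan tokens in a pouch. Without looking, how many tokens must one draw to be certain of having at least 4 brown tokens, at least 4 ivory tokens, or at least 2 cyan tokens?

8

The worst case stops just short of every target: 3 brown, 3 ivory, 1 cyan — 3 + 3 + 1 = 7 tokens.
One more token must push some color to its target, so 7 + 1 = 8.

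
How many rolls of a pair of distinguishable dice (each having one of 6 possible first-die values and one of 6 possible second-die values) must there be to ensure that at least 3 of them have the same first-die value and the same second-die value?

73

There are 6 × 6 = 36 (first-die value, second-die value) combinations acting as pigeonholes.
With 36 × 2 = 72 rolls of a pair of distinguishable dice we could place exactly 2 in each, with no (first-die value, second-die value) pair reaching 3.
One more forces some (first-die value, second-die value) pair to hold 3, so 72 + 1 = 73.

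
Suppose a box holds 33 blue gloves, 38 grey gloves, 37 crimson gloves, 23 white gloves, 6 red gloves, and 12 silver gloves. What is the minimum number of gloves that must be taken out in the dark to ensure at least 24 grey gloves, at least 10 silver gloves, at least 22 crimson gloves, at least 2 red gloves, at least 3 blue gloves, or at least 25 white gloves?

The worst case stops just short of every target: 2 blue, 23 grey, 21 crimson, all 23 white, 1 red, 9 silver — 2 + 23 + 21 + 23 + 1 + 9 = 79 gloves.
One more glove must push some color to its target, so 79 + 1 = 80.

80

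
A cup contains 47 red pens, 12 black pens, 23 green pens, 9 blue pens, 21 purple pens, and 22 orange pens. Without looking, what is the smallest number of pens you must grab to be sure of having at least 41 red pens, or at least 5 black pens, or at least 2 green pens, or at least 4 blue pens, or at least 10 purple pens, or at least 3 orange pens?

The worst case stops just short of every target: 40 red, 4 black, 1 green, 3 blue, 9 purple, 2 orange — 40 + 4 + 1 + 3 + 9 + 2 = 59 pens.
One more pen must push some ink color to its target, so 59 + 1 = 60.

60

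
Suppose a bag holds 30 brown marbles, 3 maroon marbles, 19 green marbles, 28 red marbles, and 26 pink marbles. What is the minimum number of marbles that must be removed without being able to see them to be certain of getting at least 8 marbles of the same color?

Treat the 5 colors as pigeonholes.
In the worst case we take at most 7 of each color, but all 3 maroon (fewer than 7), giving 7 + 3 + 7 + 7 + 7 = 31.
One more marble then forces some color to 8, so 31 + 1 = 32.

32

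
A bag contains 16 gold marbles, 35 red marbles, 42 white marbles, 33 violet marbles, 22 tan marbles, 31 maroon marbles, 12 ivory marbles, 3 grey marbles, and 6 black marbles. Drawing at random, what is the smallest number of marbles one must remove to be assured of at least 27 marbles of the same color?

164

Treat the 9 colors as pigeonholes.
In the worst case we take at most 26 of each color, but all 16 gold, all 22 tan, all 12 ivory, all 3 grey, and all 6 black (fewer than 26), giving 16 + 26 + 26 + 26 + 22 + 26 + 12 + 3 + 6 = 163.
One more marble then forces some color to 27, so 163 + 1 = 164.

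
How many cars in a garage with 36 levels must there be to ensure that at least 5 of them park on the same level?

There are 36 levels acting as pigeonholes.
With 36 × 4 = 144 cars we could place exactly 4 in each, with no class reaching 5.
One more forces some class to hold 5, so 144 + 1 = 145.

145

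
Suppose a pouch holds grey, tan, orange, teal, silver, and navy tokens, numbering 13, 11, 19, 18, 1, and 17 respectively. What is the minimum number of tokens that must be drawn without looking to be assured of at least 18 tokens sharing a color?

Treat the 6 colors as pigeonholes.
In the worst case we take at most 17 of each color, but all 13 grey, all 11 tan, and all 1 silver (fewer than 17), giving 13 + 11 + 17 + 17 + 1 + 17 = 76.
One more token then forces some color to 18, so 76 + 1 = 77.

77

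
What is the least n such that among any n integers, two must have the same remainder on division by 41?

Use the pigeonhole principle on residue classes: two integers differ by a multiple of 41 exactly when they share a remainder mod 41.
There are 41 residue classes mod 41, so 41 integers can all lie in distinct classes.
One more integer must repeat a residue, giving a difference divisible by 41. So n = 41 + 1 = 42.

42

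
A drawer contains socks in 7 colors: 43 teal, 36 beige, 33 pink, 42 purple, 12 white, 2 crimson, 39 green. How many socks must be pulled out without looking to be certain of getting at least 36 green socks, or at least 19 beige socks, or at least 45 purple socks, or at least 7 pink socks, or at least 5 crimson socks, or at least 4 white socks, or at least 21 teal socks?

127

The worst case stops just short of every target: 20 teal, 18 beige, 6 pink, all 42 purple, 3 white, all 2 crimson, 35 green — 20 + 18 + 6 + 42 + 3 + 2 + 35 = 126 socks.
One more sock must push some color to its target, so 126 + 1 = 127.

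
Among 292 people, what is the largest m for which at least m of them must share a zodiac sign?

25

There are 12 zodiac signs, which serve as the pigeonholes.
If each of the 12 zodiac signs held at most 24, the total would be at most 12 × 24 = 288 < 292, a contradiction.
So at least one holds ⌈292/12⌉ = 25.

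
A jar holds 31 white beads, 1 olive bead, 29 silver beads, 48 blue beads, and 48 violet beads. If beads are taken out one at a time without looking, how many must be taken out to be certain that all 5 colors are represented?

The hardest color to obtain is olive: we could draw every other bead first — 157 − 1 = 156 beads — without a single olive one.
The next draw must be olive, so 156 + 1 = 157.

157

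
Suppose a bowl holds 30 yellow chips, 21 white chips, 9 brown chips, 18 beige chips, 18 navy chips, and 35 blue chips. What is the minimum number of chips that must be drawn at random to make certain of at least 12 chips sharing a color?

In the worst case we take at most 11 of each color, but all 9 brown (fewer than 11), giving 11 + 11 + 9 + 11 + 11 + 11 = 64.
One more chip then forces some color to 12, so 64 + 1 = 65.

65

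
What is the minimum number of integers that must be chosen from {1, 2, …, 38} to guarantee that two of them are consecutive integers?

Partition {1, …, 38} into 19 pairs: {1,2}, {3,4}, …, {37,38}.
Choosing 19 integers — say the 19 even numbers 2, 4, …, 38 — takes one from each pair and avoids the property.
Choosing 20 forces two into the same pair by pigeonhole, and those are consecutive. So 20.

20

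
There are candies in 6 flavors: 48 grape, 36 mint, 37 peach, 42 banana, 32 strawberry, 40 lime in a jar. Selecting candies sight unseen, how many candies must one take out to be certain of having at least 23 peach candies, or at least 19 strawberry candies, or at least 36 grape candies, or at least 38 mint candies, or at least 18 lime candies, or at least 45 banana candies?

171

Each of the 6 flavors has its own threshold; avoid all of them simultaneously.
The worst case stops just short of every target: 35 grape, all 36 mint, 22 peach, all 42 banana, 18 strawberry, 17 lime — 35 + 36 + 22 + 42 + 18 + 17 = 170 candies.
One more candy must push some flavor to its target, so 170 + 1 = 171.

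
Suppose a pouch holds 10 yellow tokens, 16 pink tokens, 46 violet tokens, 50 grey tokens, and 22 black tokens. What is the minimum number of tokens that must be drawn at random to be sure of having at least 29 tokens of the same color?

105

In the worst case we take at most 28 of each color, but all 10 yellow, all 16 pink, and all 22 black (fewer than 28), giving 10 + 16 + 28 + 28 + 22 = 104.
One more token then forces some color to 29, so 104 + 1 = 105.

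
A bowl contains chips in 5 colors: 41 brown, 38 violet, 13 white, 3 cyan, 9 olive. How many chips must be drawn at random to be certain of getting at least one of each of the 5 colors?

The hardest color to obtain is cyan: we could draw every other chip first — 104 − 3 = 101 chips — without a single cyan one.
The next draw must be cyan, so 101 + 1 = 102.

102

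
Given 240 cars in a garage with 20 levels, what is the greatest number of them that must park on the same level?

If each of the 20 levels held at most 11, the total would be at most 20 × 11 = 220 < 240, a contradiction.
So at least one holds ⌈240/20⌉ = 12.

12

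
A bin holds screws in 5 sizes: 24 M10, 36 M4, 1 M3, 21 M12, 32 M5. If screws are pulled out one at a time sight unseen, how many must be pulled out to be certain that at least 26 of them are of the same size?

97

In the worst case we take at most 25 of each size, but all 24 M10, all 1 M3, and all 21 M12 (fewer than 25), giving 24 + 25 + 1 + 21 + 25 = 96.
One more screw then forces some size to 26, so 96 + 1 = 97.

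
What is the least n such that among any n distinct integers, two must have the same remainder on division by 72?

Use the pigeonhole principle on residue classes: two integers differ by a multiple of 72 exactly when they share a remainder mod 72.
There are 72 residue classes mod 72, so 72 integers can all lie in distinct classes.
One more integer must repeat a residue, giving a difference divisible by 72. So n = 72 + 1 = 73.

73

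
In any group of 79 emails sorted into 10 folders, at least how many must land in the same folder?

The 79 emails fall into 10 folders.
If each of the 10 folders held at most 7, the total would be at most 10 × 7 = 70 < 79, a contradiction.
So at least one holds ⌈79/10⌉ = 8.

8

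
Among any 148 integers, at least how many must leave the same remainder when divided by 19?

8

The 148 integers fall into 19 residue classes modulo 19.
If each of the 19 residue classes modulo 19 held at most 7, the total would be at most 19 × 7 = 133 < 148, a contradiction.
So at least one holds ⌈148/19⌉ = 8.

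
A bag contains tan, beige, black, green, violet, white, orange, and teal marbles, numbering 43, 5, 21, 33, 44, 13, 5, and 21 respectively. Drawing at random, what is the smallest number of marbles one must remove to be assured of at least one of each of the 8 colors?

181

The hardest color to obtain is beige: we could draw every other marble first — 185 − 5 = 180 marbles — without a single beige one.
The next draw must be beige, so 180 + 1 = 181.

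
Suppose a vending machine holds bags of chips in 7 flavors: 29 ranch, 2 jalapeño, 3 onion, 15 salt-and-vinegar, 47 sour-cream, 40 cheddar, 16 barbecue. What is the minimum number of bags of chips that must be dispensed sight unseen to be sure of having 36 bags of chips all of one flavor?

136

In the worst case we take at most 35 of each flavor, but all 29 ranch, all 2 jalapeño, all 3 onion, all 15 salt-and-vinegar, and all 16 barbecue (fewer than 35), giving 29 + 2 + 3 + 15 + 35 + 35 + 16 = 135.
One more bag of chips then forces some flavor to 36, so 135 + 1 = 136.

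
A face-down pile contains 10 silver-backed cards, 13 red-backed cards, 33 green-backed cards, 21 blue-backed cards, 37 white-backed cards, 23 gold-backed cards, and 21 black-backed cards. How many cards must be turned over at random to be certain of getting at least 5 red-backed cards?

To avoid red-backed cards as long as possible, exhaust the other 6 back colors first.
The worst case draws every non-red-backed card first: 10 + 33 + 21 + 37 + 23 + 21 = 145.
The next 5 draws are then forced to be red-backed, giving 145 + 5 = 150.

150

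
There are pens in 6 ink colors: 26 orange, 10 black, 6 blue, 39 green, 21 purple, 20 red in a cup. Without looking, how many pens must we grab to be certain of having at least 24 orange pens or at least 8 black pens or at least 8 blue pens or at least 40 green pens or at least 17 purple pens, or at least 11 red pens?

102

The worst case stops just short of every target: 23 orange, 7 black, all 6 blue, 39 green, 16 purple, 10 red — 23 + 7 + 6 + 39 + 16 + 10 = 101 pens.
One more pen must push some ink color to its target, so 101 + 1 = 102.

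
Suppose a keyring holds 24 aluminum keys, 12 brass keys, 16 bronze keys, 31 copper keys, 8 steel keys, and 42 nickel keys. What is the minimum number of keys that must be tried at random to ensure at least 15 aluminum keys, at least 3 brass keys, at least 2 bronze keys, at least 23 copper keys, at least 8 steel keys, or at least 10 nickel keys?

56

Each of the 6 types has its own threshold; avoid all of them simultaneously.
The worst case stops just short of every target: 14 aluminum, 2 brass, 1 bronze, 22 copper, 7 steel, 9 nickel — 14 + 2 + 1 + 22 + 7 + 9 = 55 keys.
One more key must push some type to its target, so 55 + 1 = 56.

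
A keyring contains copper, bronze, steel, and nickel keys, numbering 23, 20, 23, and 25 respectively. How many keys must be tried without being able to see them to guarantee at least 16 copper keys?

To avoid copper keys as long as possible, exhaust the other 3 types first.
The worst case draws every non-copper key first: 20 + 23 + 25 = 68.
The next 16 draws are then forced to be copper, giving 68 + 16 = 84.

84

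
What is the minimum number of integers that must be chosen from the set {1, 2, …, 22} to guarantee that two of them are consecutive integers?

12

Partition {1, …, 22} into 11 pairs: {1,2}, {3,4}, …, {21,22}.
Choosing 11 integers — say the 11 even numbers 2, 4, …, 22 — takes one from each pair and avoids the property.
Choosing 12 forces two into the same pair by pigeonhole, and those are consecutive. So 12.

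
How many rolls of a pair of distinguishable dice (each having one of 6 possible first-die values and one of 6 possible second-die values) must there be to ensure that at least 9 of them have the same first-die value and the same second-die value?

There are 6 × 6 = 36 (first-die value, second-die value) combinations acting as pigeonholes.
With 36 × 8 = 288 rolls of a pair of distinguishable dice we could place exactly 8 in each, with no (first-die value, second-die value) pair reaching 9.
One more forces some (first-die value, second-die value) pair to hold 9, so 288 + 1 = 289.

289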